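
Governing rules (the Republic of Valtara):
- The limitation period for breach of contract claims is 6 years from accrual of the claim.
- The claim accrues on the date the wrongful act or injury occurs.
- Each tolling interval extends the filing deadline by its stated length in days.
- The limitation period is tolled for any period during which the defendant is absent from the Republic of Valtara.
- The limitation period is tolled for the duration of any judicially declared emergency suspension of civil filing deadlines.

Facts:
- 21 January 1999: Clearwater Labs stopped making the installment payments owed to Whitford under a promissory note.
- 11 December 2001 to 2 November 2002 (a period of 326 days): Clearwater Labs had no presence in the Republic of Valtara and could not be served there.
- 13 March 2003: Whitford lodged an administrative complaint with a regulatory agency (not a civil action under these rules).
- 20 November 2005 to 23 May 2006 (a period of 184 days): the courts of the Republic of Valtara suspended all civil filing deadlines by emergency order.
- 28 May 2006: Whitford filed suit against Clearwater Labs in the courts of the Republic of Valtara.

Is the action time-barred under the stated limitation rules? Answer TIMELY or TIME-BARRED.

TIMELY

The claim accrued on 21 January 1999, when the wrongful act occurred.
6 years from 21 January 1999 is 21 January 2005.
The defendant's absence from the jurisdiction from 11 December 2001 to 2 November 2002 tolled the period for 326 days, extending the deadline to 13 December 2005.
The emergency suspension of filing deadlines from 20 November 2005 to 23 May 2006 tolled the period for 184 days, extending the deadline to 15 June 2006.
None of the other events listed affects the running of the period under the stated rules.
Whitford filed on 28 May 2006, before the 15 June 2006 deadline, so the action is timely.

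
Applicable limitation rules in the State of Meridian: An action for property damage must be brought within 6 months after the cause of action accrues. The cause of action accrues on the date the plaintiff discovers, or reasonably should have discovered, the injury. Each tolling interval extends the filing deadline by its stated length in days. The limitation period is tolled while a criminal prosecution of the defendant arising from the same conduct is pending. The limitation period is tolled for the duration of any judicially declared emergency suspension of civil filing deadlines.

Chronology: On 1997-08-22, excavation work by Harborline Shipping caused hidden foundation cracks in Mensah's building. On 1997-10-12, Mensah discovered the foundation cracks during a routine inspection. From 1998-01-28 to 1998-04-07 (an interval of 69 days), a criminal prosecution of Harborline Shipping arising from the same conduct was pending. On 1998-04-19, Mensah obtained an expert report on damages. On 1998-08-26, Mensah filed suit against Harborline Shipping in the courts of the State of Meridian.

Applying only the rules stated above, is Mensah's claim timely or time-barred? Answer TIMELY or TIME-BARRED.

Accrual is tied to discovery, so the period began on 1997-10-12 rather than on 1997-08-22 when the act occurred.
The untolled deadline — 6 months after 1997-10-12 — is 1998-04-12.
The period was tolled for 69 days by the pending criminal prosecution (1998-01-28 to 1998-04-07), pushing the deadline to 1998-06-20.
None of the other events listed affects the running of the period under the stated rules.
Mensah filed on 1998-08-26, after the 1998-06-20 deadline, so the action is time-barred.

TIME-BARRED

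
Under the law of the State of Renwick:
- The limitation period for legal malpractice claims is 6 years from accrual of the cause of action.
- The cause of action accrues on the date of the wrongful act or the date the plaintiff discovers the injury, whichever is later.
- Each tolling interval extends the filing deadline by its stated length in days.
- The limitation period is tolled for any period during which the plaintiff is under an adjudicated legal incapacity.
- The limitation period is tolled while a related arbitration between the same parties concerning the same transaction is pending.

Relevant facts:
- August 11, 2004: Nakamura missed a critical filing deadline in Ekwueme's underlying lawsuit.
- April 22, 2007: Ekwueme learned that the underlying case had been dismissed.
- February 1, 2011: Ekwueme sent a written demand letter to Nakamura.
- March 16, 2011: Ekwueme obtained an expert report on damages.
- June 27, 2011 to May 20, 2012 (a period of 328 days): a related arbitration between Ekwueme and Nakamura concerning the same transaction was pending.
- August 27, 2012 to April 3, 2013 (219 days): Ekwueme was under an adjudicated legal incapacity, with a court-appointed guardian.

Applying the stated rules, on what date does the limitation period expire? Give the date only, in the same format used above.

October 21, 2014

Taking the later of the act (August 11, 2004) and discovery (April 22, 2007), the claim accrued on April 22, 2007.
The untolled deadline — 6 years after April 22, 2007 — is April 22, 2013.
The period was tolled for 328 days by the pending related arbitration (June 27, 2011 to May 20, 2012), pushing the deadline to March 16, 2014.
The plaintiff's legal incapacity from August 27, 2012 to April 3, 2013 tolled the period for 219 days, extending the deadline to October 21, 2014.
Nothing else in the chronology tolls or restarts the period.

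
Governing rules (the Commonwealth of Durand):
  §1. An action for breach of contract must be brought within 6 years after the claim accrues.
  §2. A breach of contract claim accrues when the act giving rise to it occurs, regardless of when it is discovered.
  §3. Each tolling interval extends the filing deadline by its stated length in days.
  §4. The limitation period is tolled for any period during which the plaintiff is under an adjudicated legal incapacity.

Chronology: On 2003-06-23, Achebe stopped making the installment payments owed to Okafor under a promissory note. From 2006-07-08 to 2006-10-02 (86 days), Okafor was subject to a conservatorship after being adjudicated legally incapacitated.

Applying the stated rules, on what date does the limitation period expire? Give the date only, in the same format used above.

The claim accrued on 2003-06-23, the date of the act.
Adding the 6 years base period to 2003-06-23 gives a deadline of 2009-06-23, before any tolling.
The plaintiff's legal incapacity from 2006-07-08 to 2006-10-02 tolled the period for 86 days, extending the deadline to 2009-09-17.

2009-09-17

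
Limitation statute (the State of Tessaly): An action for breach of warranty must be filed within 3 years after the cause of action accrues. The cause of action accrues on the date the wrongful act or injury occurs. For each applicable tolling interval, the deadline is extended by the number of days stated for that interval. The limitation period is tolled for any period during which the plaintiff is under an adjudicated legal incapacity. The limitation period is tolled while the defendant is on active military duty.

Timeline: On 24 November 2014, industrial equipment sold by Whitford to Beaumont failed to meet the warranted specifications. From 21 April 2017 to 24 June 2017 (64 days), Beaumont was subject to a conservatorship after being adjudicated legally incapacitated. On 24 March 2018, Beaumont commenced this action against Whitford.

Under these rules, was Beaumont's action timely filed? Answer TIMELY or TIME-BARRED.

TIME-BARRED

The claim accrued on 24 November 2014, when the wrongful act occurred.
Adding the 3 years base period to 24 November 2014 gives a deadline of 24 November 2017, before any tolling.
Because the plaintiff's legal incapacity ran from 21 April 2017 to 24 June 2017, the deadline is extended by 64 days to 27 January 2018.
Filing on 24 March 2018 missed the 27 January 2018 deadline — the action is time-barred.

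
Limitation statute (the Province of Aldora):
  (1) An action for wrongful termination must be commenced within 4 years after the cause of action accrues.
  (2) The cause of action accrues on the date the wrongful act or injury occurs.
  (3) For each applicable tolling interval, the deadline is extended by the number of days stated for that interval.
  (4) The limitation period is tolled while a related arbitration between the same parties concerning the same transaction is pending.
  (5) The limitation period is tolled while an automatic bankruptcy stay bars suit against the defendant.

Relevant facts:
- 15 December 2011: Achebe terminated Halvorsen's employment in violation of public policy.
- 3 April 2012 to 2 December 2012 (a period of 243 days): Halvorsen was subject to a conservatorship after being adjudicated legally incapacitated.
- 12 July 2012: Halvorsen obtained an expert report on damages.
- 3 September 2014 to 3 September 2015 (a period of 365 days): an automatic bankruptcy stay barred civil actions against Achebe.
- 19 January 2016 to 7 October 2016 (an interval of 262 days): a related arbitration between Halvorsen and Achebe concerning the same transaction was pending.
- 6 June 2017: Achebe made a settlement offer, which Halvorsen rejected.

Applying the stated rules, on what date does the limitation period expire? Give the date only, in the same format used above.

The cause of action accrued on 15 December 2011, the date of the act.
Adding the 4 years base period to 15 December 2011 gives a deadline of 15 December 2015, before any tolling.
Because the automatic bankruptcy stay ran from 3 September 2014 to 3 September 2015, the deadline is extended by 365 days to 14 December 2016.
The period was tolled for 262 days by the pending related arbitration (19 January 2016 to 7 October 2016), pushing the deadline to 2 September 2017.
Although the plaintiff's incapacity ran from 3 April 2012 to 2 December 2012, the stated rules do not make that a tolling event, so it is disregarded.
None of the other events listed affects the running of the period under the stated rules.

2 September 2017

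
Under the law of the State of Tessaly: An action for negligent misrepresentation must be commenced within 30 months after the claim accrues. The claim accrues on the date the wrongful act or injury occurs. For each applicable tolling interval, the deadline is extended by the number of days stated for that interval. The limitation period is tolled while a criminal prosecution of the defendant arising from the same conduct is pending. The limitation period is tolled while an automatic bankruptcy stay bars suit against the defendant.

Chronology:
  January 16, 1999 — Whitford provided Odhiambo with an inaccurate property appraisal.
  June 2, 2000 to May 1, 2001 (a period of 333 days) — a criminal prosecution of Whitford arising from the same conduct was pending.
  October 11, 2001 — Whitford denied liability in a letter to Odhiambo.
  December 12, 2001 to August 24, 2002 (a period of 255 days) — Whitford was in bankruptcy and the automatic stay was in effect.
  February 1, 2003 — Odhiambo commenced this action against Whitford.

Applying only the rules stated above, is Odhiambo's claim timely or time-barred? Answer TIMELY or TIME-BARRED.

TIMELY

The limitation period began to run on January 16, 1999.
30 months from January 16, 1999 is July 16, 2001.
The period was tolled for 333 days by the pending criminal prosecution (June 2, 2000 to May 1, 2001), pushing the deadline to June 14, 2002.
The automatic bankruptcy stay from December 12, 2001 to August 24, 2002 tolled the period for 255 days, extending the deadline to February 24, 2003.
None of the other events listed affects the running of the period under the stated rules.
Filing on February 1, 2003 beat the February 24, 2003 deadline — the action is timely.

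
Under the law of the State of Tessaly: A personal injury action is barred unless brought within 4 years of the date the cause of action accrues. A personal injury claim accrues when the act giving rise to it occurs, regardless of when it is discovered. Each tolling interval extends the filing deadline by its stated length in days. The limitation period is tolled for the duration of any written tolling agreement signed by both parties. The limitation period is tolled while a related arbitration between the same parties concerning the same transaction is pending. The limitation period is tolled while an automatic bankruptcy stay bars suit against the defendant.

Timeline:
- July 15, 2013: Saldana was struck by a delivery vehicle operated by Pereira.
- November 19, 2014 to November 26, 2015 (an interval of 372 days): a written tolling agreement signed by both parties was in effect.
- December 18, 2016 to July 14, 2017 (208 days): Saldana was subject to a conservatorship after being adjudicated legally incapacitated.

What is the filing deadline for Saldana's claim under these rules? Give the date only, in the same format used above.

The cause of action accrued on July 15, 2013, the date of the act.
4 years from July 15, 2013 is July 15, 2017.
The period was tolled for 372 days by the written tolling agreement (November 19, 2014 to November 26, 2015), pushing the deadline to July 22, 2018.
The plaintiff's legal incapacity from December 18, 2016 to July 14, 2017 does not toll the period, because no stated rule makes the plaintiff's incapacity a tolling event.

July 22, 2018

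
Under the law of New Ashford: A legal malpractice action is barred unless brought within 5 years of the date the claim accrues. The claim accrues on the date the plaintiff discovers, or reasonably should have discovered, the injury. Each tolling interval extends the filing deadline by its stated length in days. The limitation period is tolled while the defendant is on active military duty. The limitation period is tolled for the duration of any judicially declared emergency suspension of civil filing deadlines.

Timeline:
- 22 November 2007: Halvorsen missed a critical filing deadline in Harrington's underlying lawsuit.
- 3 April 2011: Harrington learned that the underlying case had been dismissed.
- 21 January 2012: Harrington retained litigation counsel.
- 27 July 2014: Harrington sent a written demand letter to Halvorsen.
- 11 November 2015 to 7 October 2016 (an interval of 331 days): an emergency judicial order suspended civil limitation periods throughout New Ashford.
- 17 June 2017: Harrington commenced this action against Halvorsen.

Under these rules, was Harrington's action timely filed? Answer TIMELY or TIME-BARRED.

TIME-BARRED

Under the discovery rule, the claim accrued on 3 April 2011, when Harrington discovered the injury — not on the 22 November 2007 date of the underlying act.
The untolled deadline — 5 years after 3 April 2011 — is 3 April 2016.
Because the emergency suspension of filing deadlines ran from 11 November 2015 to 7 October 2016, the deadline is extended by 331 days to 28 February 2017.
None of the other events listed affects the running of the period under the stated rules.
The 17 June 2017 filing falls after the 28 February 2017 deadline; the claim is time-barred.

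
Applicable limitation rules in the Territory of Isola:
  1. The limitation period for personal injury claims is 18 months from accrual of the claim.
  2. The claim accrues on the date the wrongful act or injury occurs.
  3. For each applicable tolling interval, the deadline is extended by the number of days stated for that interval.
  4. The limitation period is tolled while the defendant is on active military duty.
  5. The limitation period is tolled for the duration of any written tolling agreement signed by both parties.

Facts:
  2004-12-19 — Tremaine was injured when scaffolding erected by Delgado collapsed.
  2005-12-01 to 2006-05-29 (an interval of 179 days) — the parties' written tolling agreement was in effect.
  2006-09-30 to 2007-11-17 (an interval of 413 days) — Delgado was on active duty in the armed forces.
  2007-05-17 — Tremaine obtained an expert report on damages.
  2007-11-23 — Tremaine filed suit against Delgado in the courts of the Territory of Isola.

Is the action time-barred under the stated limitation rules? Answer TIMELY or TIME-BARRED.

The claim accrued on 2004-12-19, the date of the act.
The untolled deadline — 18 months after 2004-12-19 — is 2006-06-19.
The written tolling agreement from 2005-12-01 to 2006-05-29 tolled the period for 179 days, extending the deadline to 2006-12-15.
Because the defendant's active military service ran from 2006-09-30 to 2007-11-17, the deadline is extended by 413 days to 2008-02-01.
The other events in the timeline have no effect on the limitation period under the stated rules.
Filing on 2007-11-23 beat the 2008-02-01 deadline — the action is timely.

TIMELY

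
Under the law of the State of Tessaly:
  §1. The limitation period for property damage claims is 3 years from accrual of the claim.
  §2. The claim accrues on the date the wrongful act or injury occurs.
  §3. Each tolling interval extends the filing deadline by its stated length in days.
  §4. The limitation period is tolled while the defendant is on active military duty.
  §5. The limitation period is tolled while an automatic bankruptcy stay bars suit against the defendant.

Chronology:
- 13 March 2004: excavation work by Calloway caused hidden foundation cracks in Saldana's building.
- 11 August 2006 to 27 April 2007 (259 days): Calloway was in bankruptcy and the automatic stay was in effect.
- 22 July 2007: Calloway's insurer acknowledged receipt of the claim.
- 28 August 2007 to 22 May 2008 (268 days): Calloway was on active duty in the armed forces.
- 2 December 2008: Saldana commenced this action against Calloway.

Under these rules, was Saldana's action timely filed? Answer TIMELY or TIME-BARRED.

TIME-BARRED

The claim accrued on 13 March 2004, the date of the act.
The untolled deadline — 3 years after 13 March 2004 — is 13 March 2007.
The period was tolled for 259 days by the automatic bankruptcy stay (11 August 2006 to 27 April 2007), pushing the deadline to 27 November 2007.
Because the defendant's active military service ran from 28 August 2007 to 22 May 2008, the deadline is extended by 268 days to 21 August 2008.
The other events in the timeline have no effect on the limitation period under the stated rules.
Saldana filed on 2 December 2008, after the 21 August 2008 deadline, so the action is time-barred.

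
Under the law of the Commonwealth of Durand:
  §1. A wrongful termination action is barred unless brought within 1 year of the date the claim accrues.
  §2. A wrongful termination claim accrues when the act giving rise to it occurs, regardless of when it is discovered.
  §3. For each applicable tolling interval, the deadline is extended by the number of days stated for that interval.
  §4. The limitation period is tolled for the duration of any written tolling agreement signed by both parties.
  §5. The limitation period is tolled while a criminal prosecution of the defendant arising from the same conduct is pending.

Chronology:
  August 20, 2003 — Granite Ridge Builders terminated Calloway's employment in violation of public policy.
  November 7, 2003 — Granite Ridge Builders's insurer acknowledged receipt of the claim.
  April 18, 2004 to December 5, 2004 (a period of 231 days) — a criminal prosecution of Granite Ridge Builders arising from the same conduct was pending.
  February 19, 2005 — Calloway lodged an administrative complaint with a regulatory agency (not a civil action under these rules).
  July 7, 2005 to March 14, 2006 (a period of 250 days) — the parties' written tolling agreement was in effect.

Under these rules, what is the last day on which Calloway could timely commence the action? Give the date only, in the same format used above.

April 8, 2005

The limitation period began to run on August 20, 2003.
1 year from August 20, 2003 is August 20, 2004.
The pending criminal prosecution from April 18, 2004 to December 5, 2004 tolled the period for 231 days, extending the deadline to April 8, 2005.
The written tolling agreement starting July 7, 2005 came too late — the period had run on April 8, 2005 — and so does not extend the deadline.
Nothing else in the chronology tolls or restarts the period.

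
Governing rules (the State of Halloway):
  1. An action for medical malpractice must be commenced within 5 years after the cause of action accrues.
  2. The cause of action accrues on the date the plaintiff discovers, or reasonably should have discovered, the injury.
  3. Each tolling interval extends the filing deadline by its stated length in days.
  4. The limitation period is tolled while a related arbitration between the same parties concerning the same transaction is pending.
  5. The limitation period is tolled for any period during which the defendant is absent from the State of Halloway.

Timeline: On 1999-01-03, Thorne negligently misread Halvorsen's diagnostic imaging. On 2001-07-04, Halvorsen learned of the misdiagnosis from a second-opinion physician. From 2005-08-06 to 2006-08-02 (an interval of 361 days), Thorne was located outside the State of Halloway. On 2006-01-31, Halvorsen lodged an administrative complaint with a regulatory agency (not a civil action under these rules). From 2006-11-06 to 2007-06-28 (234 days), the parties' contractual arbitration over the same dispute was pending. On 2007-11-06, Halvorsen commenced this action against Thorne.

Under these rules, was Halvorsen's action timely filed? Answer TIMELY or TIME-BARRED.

TIMELY

Under the discovery rule, the claim accrued on 2001-07-04, when Halvorsen discovered the injury — not on the 1999-01-03 date of the underlying act.
Adding the 5 years base period to 2001-07-04 gives a deadline of 2006-07-04, before any tolling.
The period was tolled for 361 days by the defendant's absence from the jurisdiction (2005-08-06 to 2006-08-02), pushing the deadline to 2007-06-30.
The pending related arbitration from 2006-11-06 to 2007-06-28 tolled the period for 234 days, extending the deadline to 2008-02-19.
The other events in the timeline have no effect on the limitation period under the stated rules.
Filing on 2007-11-06 beat the 2008-02-19 deadline — the action is timely.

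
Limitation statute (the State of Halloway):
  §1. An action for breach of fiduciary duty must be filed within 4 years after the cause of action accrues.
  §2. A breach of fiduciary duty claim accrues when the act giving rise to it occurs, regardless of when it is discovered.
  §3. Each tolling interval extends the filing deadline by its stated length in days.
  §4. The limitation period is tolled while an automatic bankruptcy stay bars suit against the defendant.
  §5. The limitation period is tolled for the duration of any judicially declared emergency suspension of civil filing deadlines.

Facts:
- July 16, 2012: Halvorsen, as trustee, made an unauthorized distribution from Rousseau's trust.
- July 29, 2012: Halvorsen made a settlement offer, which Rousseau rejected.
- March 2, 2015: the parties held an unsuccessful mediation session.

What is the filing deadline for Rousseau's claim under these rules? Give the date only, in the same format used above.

The claim accrued on July 16, 2012, when the wrongful act occurred.
Adding the 4 years base period to July 16, 2012 gives a deadline of July 16, 2016, before any tolling.
None of the other events listed affects the running of the period under the stated rules.

July 16, 2016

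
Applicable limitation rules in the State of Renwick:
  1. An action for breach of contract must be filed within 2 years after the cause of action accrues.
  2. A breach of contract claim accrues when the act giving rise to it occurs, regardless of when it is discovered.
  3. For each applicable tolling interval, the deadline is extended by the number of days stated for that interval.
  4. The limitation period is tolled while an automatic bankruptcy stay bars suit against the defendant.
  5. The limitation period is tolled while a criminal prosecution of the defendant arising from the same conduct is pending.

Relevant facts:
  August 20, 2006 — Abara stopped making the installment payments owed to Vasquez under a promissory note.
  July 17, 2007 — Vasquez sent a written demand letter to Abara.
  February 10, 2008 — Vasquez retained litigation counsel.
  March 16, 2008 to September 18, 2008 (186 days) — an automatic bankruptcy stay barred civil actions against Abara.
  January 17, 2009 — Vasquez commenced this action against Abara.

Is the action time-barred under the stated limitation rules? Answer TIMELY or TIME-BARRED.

TIMELY

The cause of action accrued on August 20, 2006, the date of the act.
The untolled deadline — 2 years after August 20, 2006 — is August 20, 2008.
The period was tolled for 186 days by the automatic bankruptcy stay (March 16, 2008 to September 18, 2008), pushing the deadline to February 22, 2009.
Nothing else in the chronology tolls or restarts the period.
Filing on January 17, 2009 beat the February 22, 2009 deadline — the action is timely.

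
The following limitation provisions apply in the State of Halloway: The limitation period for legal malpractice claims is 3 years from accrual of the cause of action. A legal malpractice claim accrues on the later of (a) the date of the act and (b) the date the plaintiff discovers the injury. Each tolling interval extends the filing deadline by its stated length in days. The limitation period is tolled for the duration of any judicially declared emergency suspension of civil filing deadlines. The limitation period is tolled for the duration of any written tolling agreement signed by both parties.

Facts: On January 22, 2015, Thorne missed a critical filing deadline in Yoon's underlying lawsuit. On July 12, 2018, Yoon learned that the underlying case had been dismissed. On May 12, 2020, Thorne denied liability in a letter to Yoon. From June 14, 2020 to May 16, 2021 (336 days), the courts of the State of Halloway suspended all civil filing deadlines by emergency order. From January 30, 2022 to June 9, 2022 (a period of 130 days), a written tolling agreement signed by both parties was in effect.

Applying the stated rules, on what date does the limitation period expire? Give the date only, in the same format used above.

October 21, 2022

Because discovery on July 12, 2018 post-dates the January 22, 2015 act, accrual under the later-of rule falls on July 12, 2018.
The untolled deadline — 3 years after July 12, 2018 — is July 12, 2021.
The emergency suspension of filing deadlines from June 14, 2020 to May 16, 2021 tolled the period for 336 days, extending the deadline to June 13, 2022.
The period was tolled for 130 days by the written tolling agreement (January 30, 2022 to June 9, 2022), pushing the deadline to October 21, 2022.
None of the other events listed affects the running of the period under the stated rules.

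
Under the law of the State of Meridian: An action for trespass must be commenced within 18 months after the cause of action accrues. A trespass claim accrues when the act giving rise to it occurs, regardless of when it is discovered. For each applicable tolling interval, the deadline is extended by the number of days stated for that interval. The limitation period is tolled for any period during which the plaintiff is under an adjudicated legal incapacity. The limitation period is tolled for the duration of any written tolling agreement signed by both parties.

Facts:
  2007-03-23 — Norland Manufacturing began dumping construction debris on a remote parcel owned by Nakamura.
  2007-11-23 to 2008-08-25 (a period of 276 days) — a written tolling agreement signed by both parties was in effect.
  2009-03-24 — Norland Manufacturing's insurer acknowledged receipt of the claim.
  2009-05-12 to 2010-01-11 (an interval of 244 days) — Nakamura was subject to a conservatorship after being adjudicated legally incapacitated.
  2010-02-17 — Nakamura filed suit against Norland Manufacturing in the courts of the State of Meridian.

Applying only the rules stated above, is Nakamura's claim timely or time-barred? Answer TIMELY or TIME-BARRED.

TIMELY

The cause of action accrued on 2007-03-23, the date of the act.
The untolled deadline — 18 months after 2007-03-23 — is 2008-09-23.
The written tolling agreement from 2007-11-23 to 2008-08-25 tolled the period for 276 days, extending the deadline to 2009-06-26.
The period was tolled for 244 days by the plaintiff's legal incapacity (2009-05-12 to 2010-01-11), pushing the deadline to 2010-02-25.
The other events in the timeline have no effect on the limitation period under the stated rules.
Nakamura filed on 2010-02-17, before the 2010-02-25 deadline, so the action is timely.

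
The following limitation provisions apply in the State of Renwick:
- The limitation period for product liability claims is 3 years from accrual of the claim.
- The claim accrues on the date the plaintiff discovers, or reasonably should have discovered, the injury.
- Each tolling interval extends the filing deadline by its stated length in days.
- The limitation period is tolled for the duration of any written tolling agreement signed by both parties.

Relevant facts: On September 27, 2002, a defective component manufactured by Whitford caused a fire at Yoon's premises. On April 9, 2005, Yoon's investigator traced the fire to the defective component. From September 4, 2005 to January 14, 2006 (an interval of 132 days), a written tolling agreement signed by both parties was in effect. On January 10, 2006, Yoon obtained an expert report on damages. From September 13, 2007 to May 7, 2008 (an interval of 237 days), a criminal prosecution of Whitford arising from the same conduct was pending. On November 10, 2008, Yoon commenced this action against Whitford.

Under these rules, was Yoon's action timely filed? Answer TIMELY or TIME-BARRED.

TIME-BARRED

Under the discovery rule, the claim accrued on April 9, 2005, when Yoon discovered the injury — not on the September 27, 2002 date of the underlying act.
3 years from April 9, 2005 is April 9, 2008.
Because the written tolling agreement ran from September 4, 2005 to January 14, 2006, the deadline is extended by 132 days to August 19, 2008.
Although a criminal prosecution ran from September 13, 2007 to May 7, 2008, the stated rules do not make that a tolling event, so it is disregarded.
Nothing else in the chronology tolls or restarts the period.
Yoon filed on November 10, 2008, after the August 19, 2008 deadline, so the action is time-barred.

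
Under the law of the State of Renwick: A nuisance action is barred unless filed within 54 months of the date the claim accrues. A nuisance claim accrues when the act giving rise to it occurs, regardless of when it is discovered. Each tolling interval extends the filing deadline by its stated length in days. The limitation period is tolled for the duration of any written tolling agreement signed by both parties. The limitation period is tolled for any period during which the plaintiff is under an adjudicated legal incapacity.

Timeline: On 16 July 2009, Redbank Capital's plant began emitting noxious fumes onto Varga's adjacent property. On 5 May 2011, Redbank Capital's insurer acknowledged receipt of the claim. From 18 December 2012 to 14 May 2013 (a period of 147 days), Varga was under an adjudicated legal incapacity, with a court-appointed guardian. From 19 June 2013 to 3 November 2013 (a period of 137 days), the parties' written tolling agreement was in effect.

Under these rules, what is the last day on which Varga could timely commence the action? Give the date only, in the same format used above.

27 October 2014

The claim accrued on 16 July 2009, the date of the act.
Adding the 54 months base period to 16 July 2009 gives a deadline of 16 January 2014, before any tolling.
Because the plaintiff's legal incapacity ran from 18 December 2012 to 14 May 2013, the deadline is extended by 147 days to 12 June 2014.
The period was tolled for 137 days by the written tolling agreement (19 June 2013 to 3 November 2013), pushing the deadline to 27 October 2014.
The other events in the timeline have no effect on the limitation period under the stated rules.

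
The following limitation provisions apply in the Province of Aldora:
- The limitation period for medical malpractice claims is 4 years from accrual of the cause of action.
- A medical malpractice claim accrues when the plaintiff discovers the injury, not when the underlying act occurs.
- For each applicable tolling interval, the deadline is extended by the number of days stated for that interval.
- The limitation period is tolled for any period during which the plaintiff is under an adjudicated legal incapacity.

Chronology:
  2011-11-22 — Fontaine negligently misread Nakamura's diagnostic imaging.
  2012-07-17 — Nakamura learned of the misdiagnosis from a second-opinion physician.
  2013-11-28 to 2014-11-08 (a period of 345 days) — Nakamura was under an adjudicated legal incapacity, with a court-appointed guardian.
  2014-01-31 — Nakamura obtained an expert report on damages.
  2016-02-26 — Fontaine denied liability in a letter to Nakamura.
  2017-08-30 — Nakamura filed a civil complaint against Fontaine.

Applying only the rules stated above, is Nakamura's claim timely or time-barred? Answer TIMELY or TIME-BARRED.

TIME-BARRED

Accrual is tied to discovery, so the period began on 2012-07-17 rather than on 2011-11-22 when the act occurred.
The untolled deadline — 4 years after 2012-07-17 — is 2016-07-17.
The period was tolled for 345 days by the plaintiff's legal incapacity (2013-11-28 to 2014-11-08), pushing the deadline to 2017-06-27.
None of the other events listed affects the running of the period under the stated rules.
The 2017-08-30 filing falls after the 2017-06-27 deadline; the claim is time-barred.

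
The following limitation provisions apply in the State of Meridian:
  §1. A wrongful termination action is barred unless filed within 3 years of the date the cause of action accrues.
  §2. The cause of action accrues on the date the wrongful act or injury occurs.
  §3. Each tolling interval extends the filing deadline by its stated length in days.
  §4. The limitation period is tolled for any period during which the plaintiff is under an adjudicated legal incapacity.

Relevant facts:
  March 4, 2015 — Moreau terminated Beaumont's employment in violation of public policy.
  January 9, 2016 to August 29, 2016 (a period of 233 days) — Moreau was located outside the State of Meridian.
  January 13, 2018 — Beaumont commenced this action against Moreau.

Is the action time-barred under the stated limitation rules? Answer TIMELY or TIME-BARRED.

The claim accrued on March 4, 2015, when the wrongful act occurred.
The untolled deadline — 3 years after March 4, 2015 — is March 4, 2018.
No stated provision tolls the period for the defendant's absence, so the interval from January 9, 2016 to August 29, 2016 has no effect on the deadline.
The January 13, 2018 filing precedes the March 4, 2018 deadline; the claim is timely.

TIMELY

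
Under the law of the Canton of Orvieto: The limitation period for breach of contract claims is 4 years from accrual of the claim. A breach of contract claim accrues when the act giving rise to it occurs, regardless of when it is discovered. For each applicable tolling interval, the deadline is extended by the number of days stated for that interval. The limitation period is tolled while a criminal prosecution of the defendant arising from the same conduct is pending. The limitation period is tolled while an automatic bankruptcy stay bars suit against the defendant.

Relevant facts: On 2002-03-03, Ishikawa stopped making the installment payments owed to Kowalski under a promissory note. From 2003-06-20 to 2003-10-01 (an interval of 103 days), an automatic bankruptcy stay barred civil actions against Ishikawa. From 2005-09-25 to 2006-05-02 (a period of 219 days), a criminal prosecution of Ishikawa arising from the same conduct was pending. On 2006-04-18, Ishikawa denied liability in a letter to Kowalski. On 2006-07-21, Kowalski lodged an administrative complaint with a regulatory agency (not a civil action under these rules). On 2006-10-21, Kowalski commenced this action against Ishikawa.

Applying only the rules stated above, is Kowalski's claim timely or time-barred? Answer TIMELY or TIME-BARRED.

The claim accrued on 2002-03-03, when the wrongful act occurred.
Adding the 4 years base period to 2002-03-03 gives a deadline of 2006-03-03, before any tolling.
Because the automatic bankruptcy stay ran from 2003-06-20 to 2003-10-01, the deadline is extended by 103 days to 2006-06-14.
The pending criminal prosecution from 2005-09-25 to 2006-05-02 tolled the period for 219 days, extending the deadline to 2007-01-19.
Nothing else in the chronology tolls or restarts the period.
Filing on 2006-10-21 beat the 2007-01-19 deadline — the action is timely.

TIMELY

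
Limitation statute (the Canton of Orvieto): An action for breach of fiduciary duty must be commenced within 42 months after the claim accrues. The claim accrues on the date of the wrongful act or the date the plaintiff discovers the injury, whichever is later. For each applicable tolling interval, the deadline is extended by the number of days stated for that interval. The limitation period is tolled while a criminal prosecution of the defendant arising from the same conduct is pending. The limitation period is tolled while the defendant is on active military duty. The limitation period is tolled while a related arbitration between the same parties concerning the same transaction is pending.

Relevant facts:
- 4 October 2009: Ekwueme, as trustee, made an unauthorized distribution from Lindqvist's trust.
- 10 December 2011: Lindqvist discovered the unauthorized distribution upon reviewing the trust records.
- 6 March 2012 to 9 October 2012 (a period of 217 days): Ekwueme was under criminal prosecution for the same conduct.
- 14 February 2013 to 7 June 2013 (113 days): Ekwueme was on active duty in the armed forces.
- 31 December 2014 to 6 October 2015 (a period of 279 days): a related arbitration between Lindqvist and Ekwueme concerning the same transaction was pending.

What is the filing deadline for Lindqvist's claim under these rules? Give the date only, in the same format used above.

Taking the later of the act (4 October 2009) and discovery (10 December 2011), the claim accrued on 10 December 2011.
The untolled deadline — 42 months after 10 December 2011 — is 10 June 2015.
The period was tolled for 217 days by the pending criminal prosecution (6 March 2012 to 9 October 2012), pushing the deadline to 13 January 2016.
The defendant's active military service from 14 February 2013 to 7 June 2013 tolled the period for 113 days, extending the deadline to 5 May 2016.
The period was tolled for 279 days by the pending related arbitration (31 December 2014 to 6 October 2015), pushing the deadline to 8 February 2017.

8 February 2017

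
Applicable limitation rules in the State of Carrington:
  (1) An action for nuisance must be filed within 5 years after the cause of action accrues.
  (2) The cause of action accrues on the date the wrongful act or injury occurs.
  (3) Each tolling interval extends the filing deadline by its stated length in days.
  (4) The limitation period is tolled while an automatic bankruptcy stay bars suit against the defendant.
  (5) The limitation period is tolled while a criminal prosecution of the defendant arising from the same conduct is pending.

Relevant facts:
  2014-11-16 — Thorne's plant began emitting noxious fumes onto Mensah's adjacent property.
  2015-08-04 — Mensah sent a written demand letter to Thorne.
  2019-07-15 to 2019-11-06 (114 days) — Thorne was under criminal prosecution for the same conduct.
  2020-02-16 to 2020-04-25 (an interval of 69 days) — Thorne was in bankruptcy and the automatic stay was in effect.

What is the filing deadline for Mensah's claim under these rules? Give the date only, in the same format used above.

The claim accrued on 2014-11-16, when the wrongful act occurred.
Adding the 5 years base period to 2014-11-16 gives a deadline of 2019-11-16, before any tolling.
The pending criminal prosecution from 2019-07-15 to 2019-11-06 tolled the period for 114 days, extending the deadline to 2020-03-09.
Because the automatic bankruptcy stay ran from 2020-02-16 to 2020-04-25, the deadline is extended by 69 days to 2020-05-17.
None of the other events listed affects the running of the period under the stated rules.

2020-05-17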